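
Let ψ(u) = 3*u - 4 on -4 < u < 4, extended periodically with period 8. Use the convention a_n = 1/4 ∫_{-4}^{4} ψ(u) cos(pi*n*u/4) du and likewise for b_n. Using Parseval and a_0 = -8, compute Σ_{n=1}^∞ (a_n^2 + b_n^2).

Parseval: a_0^2/2 + Σ_{n≥1} (a_n^2+b_n^2) = 1/4 ∫_{-4}^{4} ψ(u)^2 du = 128.
Subtract a_0^2/2 = 32: Σ (a_n^2+b_n^2) = 96.

96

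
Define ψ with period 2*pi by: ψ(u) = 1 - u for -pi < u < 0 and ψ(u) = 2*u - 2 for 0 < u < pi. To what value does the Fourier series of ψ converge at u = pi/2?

ψ is continuous at u = pi/2 with value -2 + pi, so the series converges to -2 + pi there.

-2 + pi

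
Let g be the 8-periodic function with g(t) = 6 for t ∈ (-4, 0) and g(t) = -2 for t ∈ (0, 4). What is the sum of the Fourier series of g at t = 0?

At t = 0 the one-sided limits are g(0^-) = 6 and g(0^+) = -2.
By Dirichlet's theorem the series converges to their average, [(6) + (-2)]/2 = 2.

2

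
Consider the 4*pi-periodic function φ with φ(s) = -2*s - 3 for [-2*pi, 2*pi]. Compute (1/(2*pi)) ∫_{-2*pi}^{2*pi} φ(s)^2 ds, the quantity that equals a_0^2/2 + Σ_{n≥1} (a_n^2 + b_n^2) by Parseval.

(1/(2*pi)) ∫_{-2*pi}^{2*pi} φ(s)^2 ds = (1/(2*pi)) · (36*pi + 64*pi**3/3) = 18 + 32*pi**2/3.

18 + 32*pi**2/3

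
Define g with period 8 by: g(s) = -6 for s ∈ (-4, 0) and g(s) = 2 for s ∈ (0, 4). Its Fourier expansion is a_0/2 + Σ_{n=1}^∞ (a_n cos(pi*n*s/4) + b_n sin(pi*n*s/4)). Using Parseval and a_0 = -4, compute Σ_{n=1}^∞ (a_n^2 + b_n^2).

Parseval: a_0^2/2 + Σ_{n≥1} (a_n^2+b_n^2) = 1/4 ∫_{-4}^{4} g(s)^2 ds = 40.
Subtract a_0^2/2 = 8: Σ (a_n^2+b_n^2) = 32.

32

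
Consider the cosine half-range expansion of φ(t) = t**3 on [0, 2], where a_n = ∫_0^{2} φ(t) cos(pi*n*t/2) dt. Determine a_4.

a_4 = ∫_0^{2} (t**3) cos(2*pi*t) dt.
Integrating by parts three times (tabular method), an antiderivative of (t**3) cos(2*pi*t) is t**3*sin(2*pi*t)/(2*pi) + 3*t**2*cos(2*pi*t)/(4*pi**2) - 3*t*sin(2*pi*t)/(4*pi**3) - 3*cos(2*pi*t)/(8*pi**4); evaluating from 0 to 2: ∫_{0}^{2} (t**3) cos(2*pi*t) dt = (3*(-1 + 8*pi**2)/(8*pi**4)) - (-3/(8*pi**4)) = 3/pi**2.
Hence a_4 = 3/pi**2.

3/pi**2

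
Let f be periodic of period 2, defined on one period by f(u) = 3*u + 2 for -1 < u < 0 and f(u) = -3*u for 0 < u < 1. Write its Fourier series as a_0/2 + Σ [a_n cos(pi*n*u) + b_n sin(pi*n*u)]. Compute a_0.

-1

a_0 = ∫_{-1}^{1} f(u) du = -1.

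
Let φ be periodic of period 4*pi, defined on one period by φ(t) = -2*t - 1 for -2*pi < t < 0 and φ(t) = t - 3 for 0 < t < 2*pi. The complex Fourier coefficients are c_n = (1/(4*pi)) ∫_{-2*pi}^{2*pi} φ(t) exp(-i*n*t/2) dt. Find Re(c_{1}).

-6/pi

Since φ is real-valued, Re(c_{1}) = (1/(4*pi)) ∫_{-2*pi}^{2*pi} φ(t) cos(t/2) dt = a_{1}/2.
Split the integral at the breakpoints.
Integrating by parts (boundary term plus one more integral), an antiderivative of (-2*t - 1) cos(t/2) is -4*t*sin(t/2) - 2*sin(t/2) - 8*cos(t/2); evaluating from -2*pi to 0: ∫_{-2*pi}^{0} (-2*t - 1) cos(t/2) dt = (-8) - (8) = -16.
Integrating by parts (boundary term plus one more integral), an antiderivative of (t - 3) cos(t/2) is 2*t*sin(t/2) - 6*sin(t/2) + 4*cos(t/2); evaluating from 0 to 2*pi: ∫_{0}^{2*pi} (t - 3) cos(t/2) dt = (-4) - (4) = -8.
So ∫_{-2*pi}^{2*pi} φ(t) cos(t/2) dt = -24.
Hence Re(c_{1}) = (1/(4*pi))·(-24) = -6/pi.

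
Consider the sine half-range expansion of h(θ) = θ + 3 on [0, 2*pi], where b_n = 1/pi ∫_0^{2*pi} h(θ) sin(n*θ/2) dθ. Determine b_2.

b_2 = 1/pi ∫_0^{2*pi} (θ + 3) sin(θ) dθ.
Integrating by parts (boundary term plus one more integral), an antiderivative of (θ + 3) sin(θ) is -θ*cos(θ) + sin(θ) - 3*cos(θ); evaluating from 0 to 2*pi: ∫_{0}^{2*pi} (θ + 3) sin(θ) dθ = (-2*pi - 3) - (-3) = -2*pi.
Hence b_2 = (1/pi)·(-2*pi) = -2.

-2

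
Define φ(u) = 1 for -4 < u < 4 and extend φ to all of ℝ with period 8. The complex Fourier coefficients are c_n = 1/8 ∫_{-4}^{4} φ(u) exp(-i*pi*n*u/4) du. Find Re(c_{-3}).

Since φ is real-valued, Re(c_{-3}) = 1/8 ∫_{-4}^{4} φ(u) cos(-3*pi*u/4) du = a_{3}/2.
φ is even and cos(-3*pi*u/4) is even, so the integrand is even: ∫_{-4}^{4} φ(u) cos(-3*pi*u/4) du = 2∫_0^{4} φ(u) cos(-3*pi*u/4) du.
Directly, an antiderivative of (1) cos(-3*pi*u/4) is 4*sin(3*pi*u/4)/(3*pi); evaluating from 0 to 4: ∫_{0}^{4} (1) cos(-3*pi*u/4) du = (0) - (0) = 0.
So ∫_{-4}^{4} φ(u) cos(-3*pi*u/4) du = 0.
Hence Re(c_{-3}) = (1/8)·(0) = 0.

0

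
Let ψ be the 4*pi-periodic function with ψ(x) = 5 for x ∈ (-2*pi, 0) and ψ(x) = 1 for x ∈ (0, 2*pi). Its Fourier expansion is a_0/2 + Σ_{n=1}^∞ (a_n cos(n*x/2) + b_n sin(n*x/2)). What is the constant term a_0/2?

a_0 = (1/(2*pi)) ∫_{-2*pi}^{2*pi} ψ(x) dx = (1/(2*pi)) · (12*pi) = 6.
So the constant term a_0/2 = 3.

3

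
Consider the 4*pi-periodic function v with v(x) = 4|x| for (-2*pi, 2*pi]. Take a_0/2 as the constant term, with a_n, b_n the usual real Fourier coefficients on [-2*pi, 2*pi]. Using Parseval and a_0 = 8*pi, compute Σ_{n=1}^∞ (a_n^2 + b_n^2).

Parseval: a_0^2/2 + Σ_{n≥1} (a_n^2+b_n^2) = (1/(2*pi)) ∫_{-2*pi}^{2*pi} v(x)^2 dx = 128*pi**2/3.
Subtract a_0^2/2 = 32*pi**2: Σ (a_n^2+b_n^2) = 32*pi**2/3.

32*pi**2/3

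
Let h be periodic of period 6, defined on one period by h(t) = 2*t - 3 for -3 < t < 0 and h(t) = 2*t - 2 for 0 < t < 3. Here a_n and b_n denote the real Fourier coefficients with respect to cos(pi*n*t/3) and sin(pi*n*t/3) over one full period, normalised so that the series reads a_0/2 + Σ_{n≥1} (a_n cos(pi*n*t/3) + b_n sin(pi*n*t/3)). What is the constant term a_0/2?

-5/2

a_0 = 1/3 ∫_{-3}^{3} h(t) dt = 1/3 · (-15) = -5.
So the constant term a_0/2 = -5/2.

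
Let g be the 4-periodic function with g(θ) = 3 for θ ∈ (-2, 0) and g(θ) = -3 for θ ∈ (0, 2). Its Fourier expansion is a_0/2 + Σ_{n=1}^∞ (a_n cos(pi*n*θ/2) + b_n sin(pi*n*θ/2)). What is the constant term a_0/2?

a_0 = 1/2 ∫_{-2}^{2} g(θ) dθ = 1/2 · (0) = 0.
So the constant term a_0/2 = 0.

0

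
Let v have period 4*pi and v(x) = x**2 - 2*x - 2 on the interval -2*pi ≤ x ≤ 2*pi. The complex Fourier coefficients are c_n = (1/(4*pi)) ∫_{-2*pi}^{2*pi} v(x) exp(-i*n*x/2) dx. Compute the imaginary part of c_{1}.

Since v is real-valued, Im(c_{1}) = -(1/(4*pi)) ∫_{-2*pi}^{2*pi} v(x) sin(x/2) dx = -b_{1}/2.
Integrating by parts twice (tabular method), an antiderivative of (x**2 - 2*x - 2) sin(x/2) is -2*x**2*cos(x/2) + 8*x*sin(x/2) + 4*x*cos(x/2) - 8*sin(x/2) + 20*cos(x/2); evaluating from -2*pi to 2*pi: ∫_{-2*pi}^{2*pi} (x**2 - 2*x - 2) sin(x/2) dx = (-8*pi - 20 + 8*pi**2) - (-20 + 8*pi + 8*pi**2) = -16*pi.
Hence Im(c_{1}) = (-1/(4*pi))·(-16*pi) = 4.

4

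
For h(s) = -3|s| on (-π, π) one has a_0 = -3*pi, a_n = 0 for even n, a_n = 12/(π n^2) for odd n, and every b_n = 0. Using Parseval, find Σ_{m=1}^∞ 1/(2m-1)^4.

pi**4/96

Parseval: a_0^2/2 + Σ a_n^2 = (1/π) ∫_{-π}^{π} h(s)^2 ds = 6*pi**2.
Subtract a_0^2/2 = 9*pi**2/2: Σ a_n^2 = 3*pi**2/2.
Only odd n contribute, with a_n^2 = 144/(π^2 n^4), so Σ_{m≥1} 1/(2m-1)^4 = π^2·(3*pi**2/2)/144 = pi**4/96.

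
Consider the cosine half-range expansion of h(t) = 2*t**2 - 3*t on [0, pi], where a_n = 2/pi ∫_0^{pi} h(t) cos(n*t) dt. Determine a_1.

-8 + 12/pi

a_1 = 2/pi ∫_0^{pi} (2*t**2 - 3*t) cos(t) dt.
Integrating by parts twice (tabular method), an antiderivative of (2*t**2 - 3*t) cos(t) is 2*t**2*sin(t) - 3*t*sin(t) + 4*t*cos(t) - 4*sin(t) - 3*cos(t); evaluating from 0 to pi: ∫_{0}^{pi} (2*t**2 - 3*t) cos(t) dt = (3 - 4*pi) - (-3) = 6 - 4*pi.
Hence a_1 = (2/pi)·(6 - 4*pi) = -8 + 12/pi.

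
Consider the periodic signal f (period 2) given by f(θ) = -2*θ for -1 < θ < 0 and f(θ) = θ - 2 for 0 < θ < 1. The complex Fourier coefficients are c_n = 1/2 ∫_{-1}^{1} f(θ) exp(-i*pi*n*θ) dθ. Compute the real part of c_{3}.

Since f is real-valued, Re(c_{3}) = 1/2 ∫_{-1}^{1} f(θ) cos(3*pi*θ) dθ = a_{3}/2.
Split the integral at the breakpoints.
Integrating by parts (boundary term plus one more integral), an antiderivative of (-2*θ) cos(3*pi*θ) is -2*θ*sin(3*pi*θ)/(3*pi) - 2*cos(3*pi*θ)/(9*pi**2); evaluating from -1 to 0: ∫_{-1}^{0} (-2*θ) cos(3*pi*θ) dθ = (-2/(9*pi**2)) - (2/(9*pi**2)) = -4/(9*pi**2).
Integrating by parts (boundary term plus one more integral), an antiderivative of (θ - 2) cos(3*pi*θ) is θ*sin(3*pi*θ)/(3*pi) - 2*sin(3*pi*θ)/(3*pi) + cos(3*pi*θ)/(9*pi**2); evaluating from 0 to 1: ∫_{0}^{1} (θ - 2) cos(3*pi*θ) dθ = (-1/(9*pi**2)) - (1/(9*pi**2)) = -2/(9*pi**2).
So ∫_{-1}^{1} f(θ) cos(3*pi*θ) dθ = -2/(3*pi**2).
Hence Re(c_{3}) = (1/2)·(-2/(3*pi**2)) = -1/(3*pi**2).

-1/(3*pi**2)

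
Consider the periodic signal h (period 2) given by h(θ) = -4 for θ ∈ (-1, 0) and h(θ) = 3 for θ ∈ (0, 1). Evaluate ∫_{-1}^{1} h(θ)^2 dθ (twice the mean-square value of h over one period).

∫_{-1}^{1} h(θ)^2 dθ = 25.

25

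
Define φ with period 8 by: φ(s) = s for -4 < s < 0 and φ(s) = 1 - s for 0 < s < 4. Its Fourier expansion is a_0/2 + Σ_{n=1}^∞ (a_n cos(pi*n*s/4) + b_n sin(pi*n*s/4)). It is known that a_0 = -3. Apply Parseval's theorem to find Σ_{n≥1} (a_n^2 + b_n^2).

Parseval: a_0^2/2 + Σ_{n≥1} (a_n^2+b_n^2) = 1/4 ∫_{-4}^{4} φ(s)^2 ds = 23/3.
Subtract a_0^2/2 = 9/2: Σ (a_n^2+b_n^2) = 19/6.

19/6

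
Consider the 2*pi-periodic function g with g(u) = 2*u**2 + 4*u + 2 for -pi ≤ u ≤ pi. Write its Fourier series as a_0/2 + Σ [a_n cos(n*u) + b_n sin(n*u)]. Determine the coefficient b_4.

b_4 = 1/pi ∫_{-pi}^{pi} g(u) sin(4*u) du.
Integrating by parts twice (tabular method), an antiderivative of (2*u**2 + 4*u + 2) sin(4*u) is -u**2*cos(4*u)/2 + u*sin(4*u)/4 - u*cos(4*u) + sin(4*u)/4 - 7*cos(4*u)/16; evaluating from -pi to pi: ∫_{-pi}^{pi} (2*u**2 + 4*u + 2) sin(4*u) du = (-pi**2/2 - pi - 7/16) - (-pi**2/2 - 7/16 + pi) = -2*pi.
Hence b_4 = (1/pi)·(-2*pi) = -2.

-2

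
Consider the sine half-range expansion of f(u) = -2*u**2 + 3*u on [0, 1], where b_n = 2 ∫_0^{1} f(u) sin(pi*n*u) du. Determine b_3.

2*(8 + 9*pi**2)/(27*pi**3)

b_3 = 2 ∫_0^{1} (-2*u**2 + 3*u) sin(3*pi*u) du.
Integrating by parts twice (tabular method), an antiderivative of (-2*u**2 + 3*u) sin(3*pi*u) is 2*u**2*cos(3*pi*u)/(3*pi) - 4*u*sin(3*pi*u)/(9*pi**2) - u*cos(3*pi*u)/pi + sin(3*pi*u)/(3*pi**2) - 4*cos(3*pi*u)/(27*pi**3); evaluating from 0 to 1: ∫_{0}^{1} (-2*u**2 + 3*u) sin(3*pi*u) du = ((4 + 9*pi**2)/(27*pi**3)) - (-4/(27*pi**3)) = (8 + 9*pi**2)/(27*pi**3).
Hence b_3 = 2·((8 + 9*pi**2)/(27*pi**3)) = 2*(8 + 9*pi**2)/(27*pi**3).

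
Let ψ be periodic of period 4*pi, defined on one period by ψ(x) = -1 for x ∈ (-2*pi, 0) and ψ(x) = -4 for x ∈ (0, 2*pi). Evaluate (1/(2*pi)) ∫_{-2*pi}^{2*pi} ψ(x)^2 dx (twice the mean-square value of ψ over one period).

17

(1/(2*pi)) ∫_{-2*pi}^{2*pi} ψ(x)^2 dx = (1/(2*pi)) · (34*pi) = 17.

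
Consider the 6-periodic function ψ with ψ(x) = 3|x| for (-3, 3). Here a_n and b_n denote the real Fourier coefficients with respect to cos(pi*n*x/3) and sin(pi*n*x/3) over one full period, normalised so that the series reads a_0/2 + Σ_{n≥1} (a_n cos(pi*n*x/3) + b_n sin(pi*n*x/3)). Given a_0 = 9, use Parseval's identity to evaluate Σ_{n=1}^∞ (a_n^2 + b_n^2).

Parseval: a_0^2/2 + Σ_{n≥1} (a_n^2+b_n^2) = 1/3 ∫_{-3}^{3} ψ(x)^2 dx = 54.
Subtract a_0^2/2 = 81/2: Σ (a_n^2+b_n^2) = 27/2.

27/2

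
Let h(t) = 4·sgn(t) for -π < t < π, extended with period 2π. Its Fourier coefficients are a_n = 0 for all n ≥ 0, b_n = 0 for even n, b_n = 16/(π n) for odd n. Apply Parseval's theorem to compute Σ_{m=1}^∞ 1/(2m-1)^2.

pi**2/8

Parseval: Σ b_n^2 = (1/π) ∫_{-π}^{π} h(t)^2 dt = 32.
Only odd n contribute, with b_n^2 = 256/(π^2 n^2), so Σ_{m≥1} 1/(2m-1)^2 = π^2·(32)/256 = pi**2/8.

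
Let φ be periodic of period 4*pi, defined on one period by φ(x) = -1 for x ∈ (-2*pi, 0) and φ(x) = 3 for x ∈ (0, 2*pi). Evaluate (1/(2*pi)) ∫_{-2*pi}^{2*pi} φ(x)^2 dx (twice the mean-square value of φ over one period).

10

(1/(2*pi)) ∫_{-2*pi}^{2*pi} φ(x)^2 dx = (1/(2*pi)) · (20*pi) = 10.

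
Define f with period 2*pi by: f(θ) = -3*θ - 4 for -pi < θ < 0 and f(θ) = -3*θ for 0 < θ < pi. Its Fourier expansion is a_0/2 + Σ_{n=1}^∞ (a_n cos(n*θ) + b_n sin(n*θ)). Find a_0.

a_0 = 1/pi ∫_{-pi}^{pi} f(θ) dθ = 1/pi · (-4*pi) = -4.

-4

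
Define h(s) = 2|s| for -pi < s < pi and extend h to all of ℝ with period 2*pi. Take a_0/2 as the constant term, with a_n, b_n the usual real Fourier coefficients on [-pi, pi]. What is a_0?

2*pi

a_0 = 1/pi ∫_{-pi}^{pi} h(s) ds = 1/pi · (2*pi**2) = 2*pi.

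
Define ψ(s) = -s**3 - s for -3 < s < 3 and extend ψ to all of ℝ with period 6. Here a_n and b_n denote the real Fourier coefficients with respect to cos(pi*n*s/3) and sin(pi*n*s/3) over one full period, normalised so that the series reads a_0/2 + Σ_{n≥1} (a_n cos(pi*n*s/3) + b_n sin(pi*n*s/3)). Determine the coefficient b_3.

-20/pi + 12/pi**3

b_3 = 1/3 ∫_{-3}^{3} ψ(s) sin(pi*s) ds.
ψ is odd and sin(pi*s) is odd, so the integrand is even and b_3 = 2/3 ∫_0^{3} ψ(s) sin(pi*s) ds.
Integrating by parts three times (tabular method), an antiderivative of (-s**3 - s) sin(pi*s) is s**3*cos(pi*s)/pi - 3*s**2*sin(pi*s)/pi**2 - 6*s*cos(pi*s)/pi**3 + s*cos(pi*s)/pi - sin(pi*s)/pi**2 + 6*sin(pi*s)/pi**4; evaluating from 0 to 3: ∫_{0}^{3} (-s**3 - s) sin(pi*s) ds = (-30/pi + 18/pi**3) - (0) = -30/pi + 18/pi**3.
Hence b_3 = (2/3)·(-30/pi + 18/pi**3) = -20/pi + 12/pi**3.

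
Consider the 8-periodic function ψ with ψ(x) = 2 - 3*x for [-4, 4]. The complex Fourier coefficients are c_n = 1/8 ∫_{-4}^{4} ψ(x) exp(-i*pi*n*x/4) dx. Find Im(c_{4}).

Since ψ is real-valued, Im(c_{4}) = -1/8 ∫_{-4}^{4} ψ(x) sin(pi*x) dx = -b_{4}/2.
Integrating by parts (boundary term plus one more integral), an antiderivative of (2 - 3*x) sin(pi*x) is 3*x*cos(pi*x)/pi - 3*sin(pi*x)/pi**2 - 2*cos(pi*x)/pi; evaluating from -4 to 4: ∫_{-4}^{4} (2 - 3*x) sin(pi*x) dx = (10/pi) - (-14/pi) = 24/pi.
Hence Im(c_{4}) = (-1/8)·(24/pi) = -3/pi.

-3/pi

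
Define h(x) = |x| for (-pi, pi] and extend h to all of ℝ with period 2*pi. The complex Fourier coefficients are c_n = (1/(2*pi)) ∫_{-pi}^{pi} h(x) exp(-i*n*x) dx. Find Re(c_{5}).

Since h is real-valued, Re(c_{5}) = (1/(2*pi)) ∫_{-pi}^{pi} h(x) cos(5*x) dx = a_{5}/2.
h is even and cos(5*x) is even, so the integrand is even: ∫_{-pi}^{pi} h(x) cos(5*x) dx = 2∫_0^{pi} h(x) cos(5*x) dx.
Integrating by parts (boundary term plus one more integral), an antiderivative of (x) cos(5*x) is x*sin(5*x)/5 + cos(5*x)/25; evaluating from 0 to pi: ∫_{0}^{pi} (x) cos(5*x) dx = (-1/25) - (1/25) = -2/25.
So ∫_{-pi}^{pi} h(x) cos(5*x) dx = -4/25.
Hence Re(c_{5}) = (1/(2*pi))·(-4/25) = -2/(25*pi).

-2/(25*pi)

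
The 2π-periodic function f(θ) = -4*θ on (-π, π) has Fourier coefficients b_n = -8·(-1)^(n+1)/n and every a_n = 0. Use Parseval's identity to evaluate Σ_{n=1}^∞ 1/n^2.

Parseval: Σ b_n^2 = (1/π) ∫_{-π}^{π} f(θ)^2 dθ = 32*pi**2/3.
Σ b_n^2 = Σ 64/n^2, so Σ 1/n^2 = (32*pi**2/3)/64 = pi**2/6.

pi**2/6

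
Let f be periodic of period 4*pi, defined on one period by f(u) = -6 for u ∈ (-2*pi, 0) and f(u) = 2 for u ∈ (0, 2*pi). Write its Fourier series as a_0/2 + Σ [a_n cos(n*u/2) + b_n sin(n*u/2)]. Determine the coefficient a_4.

a_4 = (1/(2*pi)) ∫_{-2*pi}^{2*pi} f(u) cos(2*u) du.
Split the integral at the breakpoints.
Directly, an antiderivative of (-6) cos(2*u) is -3*sin(2*u); evaluating from -2*pi to 0: ∫_{-2*pi}^{0} (-6) cos(2*u) du = (0) - (0) = 0.
Directly, an antiderivative of (2) cos(2*u) is sin(2*u); evaluating from 0 to 2*pi: ∫_{0}^{2*pi} (2) cos(2*u) du = (0) - (0) = 0.
Summing the pieces and multiplying by (1/(2*pi)) gives a_4 = 0.

0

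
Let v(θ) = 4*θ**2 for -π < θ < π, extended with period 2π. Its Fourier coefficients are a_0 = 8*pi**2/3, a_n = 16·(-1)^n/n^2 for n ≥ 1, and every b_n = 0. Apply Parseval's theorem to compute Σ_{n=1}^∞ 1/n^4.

pi**4/90

Parseval: a_0^2/2 + Σ a_n^2 = (1/π) ∫_{-π}^{π} v(θ)^2 dθ = 32*pi**4/5.
Subtract a_0^2/2 = 32*pi**4/9: Σ a_n^2 = 128*pi**4/45.
Since a_n^2 = 256/n^4, Σ 1/n^4 = pi**4/90.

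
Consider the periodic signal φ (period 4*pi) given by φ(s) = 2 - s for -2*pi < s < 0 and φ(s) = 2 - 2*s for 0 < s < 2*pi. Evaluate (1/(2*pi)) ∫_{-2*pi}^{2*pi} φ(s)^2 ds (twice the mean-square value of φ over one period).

-4*pi + 8 + 20*pi**2/3

(1/(2*pi)) ∫_{-2*pi}^{2*pi} φ(s)^2 ds = (1/(2*pi)) · (8*pi*(-3*pi + 6 + 5*pi**2)/3) = -4*pi + 8 + 20*pi**2/3.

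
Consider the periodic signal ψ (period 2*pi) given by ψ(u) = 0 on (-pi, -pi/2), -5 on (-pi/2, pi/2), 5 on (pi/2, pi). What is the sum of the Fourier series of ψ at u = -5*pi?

5/2

u = -5*pi differs from u = -pi by -2 full period(s), and the series is 2*pi-periodic.
At u = -pi the one-sided limits are ψ(-pi^-) = 5 and ψ(-pi^+) = 0.
By Dirichlet's theorem the series converges to their average, [(5) + (0)]/2 = 5/2.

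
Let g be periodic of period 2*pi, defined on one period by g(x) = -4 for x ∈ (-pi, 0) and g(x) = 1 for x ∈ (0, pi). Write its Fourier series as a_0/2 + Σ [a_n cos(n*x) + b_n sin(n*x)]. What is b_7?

10/(7*pi)

b_7 = 1/pi ∫_{-pi}^{pi} g(x) sin(7*x) dx.
Split the integral at the breakpoints.
Directly, an antiderivative of (-4) sin(7*x) is 4*cos(7*x)/7; evaluating from -pi to 0: ∫_{-pi}^{0} (-4) sin(7*x) dx = (4/7) - (-4/7) = 8/7.
Directly, an antiderivative of (1) sin(7*x) is -cos(7*x)/7; evaluating from 0 to pi: ∫_{0}^{pi} (1) sin(7*x) dx = (1/7) - (-1/7) = 2/7.
Summing the pieces and multiplying by (1/pi) gives b_7 = 10/(7*pi).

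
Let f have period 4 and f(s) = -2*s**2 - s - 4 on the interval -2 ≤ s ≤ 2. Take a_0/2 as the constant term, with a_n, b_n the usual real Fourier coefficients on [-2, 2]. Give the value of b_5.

b_5 = 1/2 ∫_{-2}^{2} f(s) sin(5*pi*s/2) ds.
Integrating by parts twice (tabular method), an antiderivative of (-2*s**2 - s - 4) sin(5*pi*s/2) is 4*s**2*cos(5*pi*s/2)/(5*pi) - 16*s*sin(5*pi*s/2)/(25*pi**2) + 2*s*cos(5*pi*s/2)/(5*pi) - 4*sin(5*pi*s/2)/(25*pi**2) - 32*cos(5*pi*s/2)/(125*pi**3) + 8*cos(5*pi*s/2)/(5*pi); evaluating from -2 to 2: ∫_{-2}^{2} (-2*s**2 - s - 4) sin(5*pi*s/2) ds = (4*(8 - 175*pi**2)/(125*pi**3)) - (-4/pi + 32/(125*pi**3)) = -8/(5*pi).
Hence b_5 = (1/2)·(-8/(5*pi)) = -4/(5*pi).

-4/(5*pi)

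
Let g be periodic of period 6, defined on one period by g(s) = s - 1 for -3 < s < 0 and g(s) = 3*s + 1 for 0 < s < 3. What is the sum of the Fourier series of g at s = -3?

3

At s = -3 the one-sided limits are g(-3^-) = 10 and g(-3^+) = -4.
By Dirichlet's theorem the series converges to their average, [(10) + (-4)]/2 = 3.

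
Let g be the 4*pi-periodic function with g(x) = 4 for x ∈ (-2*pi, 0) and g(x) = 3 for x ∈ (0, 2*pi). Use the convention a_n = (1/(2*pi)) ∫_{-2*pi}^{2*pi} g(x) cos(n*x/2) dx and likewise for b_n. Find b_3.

-2/(3*pi)

b_3 = (1/(2*pi)) ∫_{-2*pi}^{2*pi} g(x) sin(3*x/2) dx.
Split the integral at the breakpoints.
Directly, an antiderivative of (4) sin(3*x/2) is -8*cos(3*x/2)/3; evaluating from -2*pi to 0: ∫_{-2*pi}^{0} (4) sin(3*x/2) dx = (-8/3) - (8/3) = -16/3.
Directly, an antiderivative of (3) sin(3*x/2) is -2*cos(3*x/2); evaluating from 0 to 2*pi: ∫_{0}^{2*pi} (3) sin(3*x/2) dx = (2) - (-2) = 4.
Summing the pieces and multiplying by (1/(2*pi)) gives b_3 = -2/(3*pi).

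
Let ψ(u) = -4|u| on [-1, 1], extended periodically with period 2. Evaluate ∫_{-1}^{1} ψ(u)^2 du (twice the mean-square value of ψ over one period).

32/3

∫_{-1}^{1} ψ(u)^2 du = 32/3.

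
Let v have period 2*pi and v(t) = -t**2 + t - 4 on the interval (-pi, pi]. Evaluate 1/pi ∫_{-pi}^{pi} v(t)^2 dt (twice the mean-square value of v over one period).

32 + 2*pi**4/5 + 6*pi**2

1/pi ∫_{-pi}^{pi} v(t)^2 dt = 1/pi · (2*pi*(80 + pi**4 + 15*pi**2)/5) = 32 + 2*pi**4/5 + 6*pi**2.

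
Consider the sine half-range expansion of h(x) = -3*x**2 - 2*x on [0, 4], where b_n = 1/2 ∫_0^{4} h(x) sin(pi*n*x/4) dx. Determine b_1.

-112/pi + 384/pi**3

b_1 = 1/2 ∫_0^{4} (-3*x**2 - 2*x) sin(pi*x/4) dx.
Integrating by parts twice (tabular method), an antiderivative of (-3*x**2 - 2*x) sin(pi*x/4) is 12*x**2*cos(pi*x/4)/pi - 96*x*sin(pi*x/4)/pi**2 + 8*x*cos(pi*x/4)/pi - 32*sin(pi*x/4)/pi**2 - 384*cos(pi*x/4)/pi**3; evaluating from 0 to 4: ∫_{0}^{4} (-3*x**2 - 2*x) sin(pi*x/4) dx = (-224/pi + 384/pi**3) - (-384/pi**3) = -224/pi + 768/pi**3.
Hence b_1 = (1/2)·(-224/pi + 768/pi**3) = -112/pi + 384/pi**3.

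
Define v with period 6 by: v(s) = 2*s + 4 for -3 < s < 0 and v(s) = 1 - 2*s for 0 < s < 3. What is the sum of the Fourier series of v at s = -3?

At s = -3 the one-sided limits are v(-3^-) = -5 and v(-3^+) = -2.
By Dirichlet's theorem the series converges to their average, [(-5) + (-2)]/2 = -7/2.

-7/2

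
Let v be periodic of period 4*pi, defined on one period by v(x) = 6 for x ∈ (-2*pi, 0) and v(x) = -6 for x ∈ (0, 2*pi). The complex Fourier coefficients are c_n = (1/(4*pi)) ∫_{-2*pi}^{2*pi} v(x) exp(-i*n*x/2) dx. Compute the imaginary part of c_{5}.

12/(5*pi)

Since v is real-valued, Im(c_{5}) = -(1/(4*pi)) ∫_{-2*pi}^{2*pi} v(x) sin(5*x/2) dx = -b_{5}/2.
v is odd and sin(5*x/2) is odd, so the integrand is even: ∫_{-2*pi}^{2*pi} v(x) sin(5*x/2) dx = 2∫_0^{2*pi} v(x) sin(5*x/2) dx.
Directly, an antiderivative of (-6) sin(5*x/2) is 12*cos(5*x/2)/5; evaluating from 0 to 2*pi: ∫_{0}^{2*pi} (-6) sin(5*x/2) dx = (-12/5) - (12/5) = -24/5.
So ∫_{-2*pi}^{2*pi} v(x) sin(5*x/2) dx = -48/5.
Hence Im(c_{5}) = (-1/(4*pi))·(-48/5) = 12/(5*pi).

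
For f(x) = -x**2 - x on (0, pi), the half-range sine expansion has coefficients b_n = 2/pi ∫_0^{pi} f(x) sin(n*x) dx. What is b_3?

b_3 = 2/pi ∫_0^{pi} (-x**2 - x) sin(3*x) dx.
Integrating by parts twice (tabular method), an antiderivative of (-x**2 - x) sin(3*x) is x**2*cos(3*x)/3 - 2*x*sin(3*x)/9 + x*cos(3*x)/3 - sin(3*x)/9 - 2*cos(3*x)/27; evaluating from 0 to pi: ∫_{0}^{pi} (-x**2 - x) sin(3*x) dx = (-pi**2/3 - pi/3 + 2/27) - (-2/27) = -pi**2/3 - pi/3 + 4/27.
Hence b_3 = (2/pi)·(-pi**2/3 - pi/3 + 4/27) = 2*(-9*pi**2 - 9*pi + 4)/(27*pi).

2*(-9*pi**2 - 9*pi + 4)/(27*pi)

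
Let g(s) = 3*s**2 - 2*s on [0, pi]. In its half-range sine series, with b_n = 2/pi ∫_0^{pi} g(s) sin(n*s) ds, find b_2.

b_2 = 2/pi ∫_0^{pi} (3*s**2 - 2*s) sin(2*s) ds.
Integrating by parts twice (tabular method), an antiderivative of (3*s**2 - 2*s) sin(2*s) is -3*s**2*cos(2*s)/2 + 3*s*sin(2*s)/2 + s*cos(2*s) - sin(2*s)/2 + 3*cos(2*s)/4; evaluating from 0 to pi: ∫_{0}^{pi} (3*s**2 - 2*s) sin(2*s) ds = (-3*pi**2/2 + 3/4 + pi) - (3/4) = pi*(2 - 3*pi)/2.
Hence b_2 = (2/pi)·(pi*(2 - 3*pi)/2) = 2 - 3*pi.

2 - 3*pi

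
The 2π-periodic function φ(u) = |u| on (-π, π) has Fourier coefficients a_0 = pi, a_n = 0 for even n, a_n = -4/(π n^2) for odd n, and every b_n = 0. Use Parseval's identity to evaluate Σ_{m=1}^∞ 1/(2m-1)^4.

pi**4/96

Parseval: a_0^2/2 + Σ a_n^2 = (1/π) ∫_{-π}^{π} φ(u)^2 du = 2*pi**2/3.
Subtract a_0^2/2 = pi**2/2: Σ a_n^2 = pi**2/6.
Only odd n contribute, with a_n^2 = 16/(π^2 n^4), so Σ_{m≥1} 1/(2m-1)^4 = π^2·(pi**2/6)/16 = pi**4/96.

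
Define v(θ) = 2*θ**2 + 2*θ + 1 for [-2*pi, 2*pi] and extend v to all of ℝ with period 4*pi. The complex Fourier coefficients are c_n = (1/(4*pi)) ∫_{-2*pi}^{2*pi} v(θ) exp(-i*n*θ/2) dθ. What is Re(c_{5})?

-16/25

Since v is real-valued, Re(c_{5}) = (1/(4*pi)) ∫_{-2*pi}^{2*pi} v(θ) cos(5*θ/2) dθ = a_{5}/2.
Integrating by parts twice (tabular method), an antiderivative of (2*θ**2 + 2*θ + 1) cos(5*θ/2) is 4*θ**2*sin(5*θ/2)/5 + 4*θ*sin(5*θ/2)/5 + 16*θ*cos(5*θ/2)/25 + 18*sin(5*θ/2)/125 + 8*cos(5*θ/2)/25; evaluating from -2*pi to 2*pi: ∫_{-2*pi}^{2*pi} (2*θ**2 + 2*θ + 1) cos(5*θ/2) dθ = (-32*pi/25 - 8/25) - (-8/25 + 32*pi/25) = -64*pi/25.
Hence Re(c_{5}) = (1/(4*pi))·(-64*pi/25) = -16/25.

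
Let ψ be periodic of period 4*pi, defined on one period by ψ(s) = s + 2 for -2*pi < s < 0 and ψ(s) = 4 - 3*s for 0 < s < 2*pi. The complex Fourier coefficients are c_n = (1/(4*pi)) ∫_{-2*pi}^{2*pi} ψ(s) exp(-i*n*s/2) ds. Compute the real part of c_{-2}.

0

Since ψ is real-valued, Re(c_{-2}) = (1/(4*pi)) ∫_{-2*pi}^{2*pi} ψ(s) cos(-s) ds = a_{2}/2.
Split the integral at the breakpoints.
Integrating by parts (boundary term plus one more integral), an antiderivative of (s + 2) cos(-s) is s*sin(s) + 2*sin(s) + cos(s); evaluating from -2*pi to 0: ∫_{-2*pi}^{0} (s + 2) cos(-s) ds = (1) - (1) = 0.
Integrating by parts (boundary term plus one more integral), an antiderivative of (4 - 3*s) cos(-s) is -3*s*sin(s) + 4*sin(s) - 3*cos(s); evaluating from 0 to 2*pi: ∫_{0}^{2*pi} (4 - 3*s) cos(-s) ds = (-3) - (-3) = 0.
So ∫_{-2*pi}^{2*pi} ψ(s) cos(-s) ds = 0.
Hence Re(c_{-2}) = (1/(4*pi))·(0) = 0.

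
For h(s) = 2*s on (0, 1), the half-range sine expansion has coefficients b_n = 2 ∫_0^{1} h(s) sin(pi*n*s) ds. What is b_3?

b_3 = 2 ∫_0^{1} (2*s) sin(3*pi*s) ds.
Integrating by parts (boundary term plus one more integral), an antiderivative of (2*s) sin(3*pi*s) is -2*s*cos(3*pi*s)/(3*pi) + 2*sin(3*pi*s)/(9*pi**2); evaluating from 0 to 1: ∫_{0}^{1} (2*s) sin(3*pi*s) ds = (2/(3*pi)) - (0) = 2/(3*pi).
Hence b_3 = 2·(2/(3*pi)) = 4/(3*pi).

4/(3*pi)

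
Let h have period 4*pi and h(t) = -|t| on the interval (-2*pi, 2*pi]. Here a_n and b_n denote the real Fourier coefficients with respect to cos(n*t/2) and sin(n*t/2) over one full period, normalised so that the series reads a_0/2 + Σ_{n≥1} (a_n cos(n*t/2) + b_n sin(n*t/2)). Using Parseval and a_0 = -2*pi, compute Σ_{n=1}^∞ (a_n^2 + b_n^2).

2*pi**2/3

Parseval: a_0^2/2 + Σ_{n≥1} (a_n^2+b_n^2) = (1/(2*pi)) ∫_{-2*pi}^{2*pi} h(t)^2 dt = 8*pi**2/3.
Subtract a_0^2/2 = 2*pi**2: Σ (a_n^2+b_n^2) = 2*pi**2/3.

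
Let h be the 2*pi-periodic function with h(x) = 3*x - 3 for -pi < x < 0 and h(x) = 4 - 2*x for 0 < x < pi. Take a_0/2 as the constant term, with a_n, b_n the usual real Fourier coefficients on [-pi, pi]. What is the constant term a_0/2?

1/2 - 5*pi/4

a_0 = 1/pi ∫_{-pi}^{pi} h(x) dx = 1/pi · (pi*(2 - 5*pi)/2) = 1 - 5*pi/2.
So the constant term a_0/2 = 1/2 - 5*pi/4.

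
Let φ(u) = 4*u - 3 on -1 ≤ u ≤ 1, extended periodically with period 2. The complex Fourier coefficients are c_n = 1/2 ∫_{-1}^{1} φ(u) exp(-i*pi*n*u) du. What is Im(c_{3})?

Since φ is real-valued, Im(c_{3}) = -1/2 ∫_{-1}^{1} φ(u) sin(3*pi*u) du = -b_{3}/2.
Integrating by parts (boundary term plus one more integral), an antiderivative of (4*u - 3) sin(3*pi*u) is -4*u*cos(3*pi*u)/(3*pi) + 4*sin(3*pi*u)/(9*pi**2) + cos(3*pi*u)/pi; evaluating from -1 to 1: ∫_{-1}^{1} (4*u - 3) sin(3*pi*u) du = (1/(3*pi)) - (-7/(3*pi)) = 8/(3*pi).
Hence Im(c_{3}) = (-1/2)·(8/(3*pi)) = -4/(3*pi).

-4/(3*pi)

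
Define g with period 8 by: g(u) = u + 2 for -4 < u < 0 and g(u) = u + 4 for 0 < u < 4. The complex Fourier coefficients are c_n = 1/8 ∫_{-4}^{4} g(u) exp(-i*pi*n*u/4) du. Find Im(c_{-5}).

Since g is real-valued, Im(c_{-5}) = -1/8 ∫_{-4}^{4} g(u) sin(-5*pi*u/4) du = b_{5}/2.
Split the integral at the breakpoints.
Integrating by parts (boundary term plus one more integral), an antiderivative of (u + 2) sin(-5*pi*u/4) is 4*u*cos(5*pi*u/4)/(5*pi) - 16*sin(5*pi*u/4)/(25*pi**2) + 8*cos(5*pi*u/4)/(5*pi); evaluating from -4 to 0: ∫_{-4}^{0} (u + 2) sin(-5*pi*u/4) du = (8/(5*pi)) - (8/(5*pi)) = 0.
Integrating by parts (boundary term plus one more integral), an antiderivative of (u + 4) sin(-5*pi*u/4) is 4*u*cos(5*pi*u/4)/(5*pi) - 16*sin(5*pi*u/4)/(25*pi**2) + 16*cos(5*pi*u/4)/(5*pi); evaluating from 0 to 4: ∫_{0}^{4} (u + 4) sin(-5*pi*u/4) du = (-32/(5*pi)) - (16/(5*pi)) = -48/(5*pi).
So ∫_{-4}^{4} g(u) sin(-5*pi*u/4) du = -48/(5*pi).
Hence Im(c_{-5}) = (-1/8)·(-48/(5*pi)) = 6/(5*pi).

6/(5*pi)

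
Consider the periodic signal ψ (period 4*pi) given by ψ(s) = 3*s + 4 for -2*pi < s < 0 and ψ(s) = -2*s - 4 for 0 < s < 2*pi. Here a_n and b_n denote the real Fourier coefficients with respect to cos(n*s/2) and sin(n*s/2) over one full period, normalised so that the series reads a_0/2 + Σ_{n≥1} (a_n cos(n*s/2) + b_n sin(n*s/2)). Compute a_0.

a_0 = (1/(2*pi)) ∫_{-2*pi}^{2*pi} ψ(s) ds = (1/(2*pi)) · (-10*pi**2) = -5*pi.

-5*pi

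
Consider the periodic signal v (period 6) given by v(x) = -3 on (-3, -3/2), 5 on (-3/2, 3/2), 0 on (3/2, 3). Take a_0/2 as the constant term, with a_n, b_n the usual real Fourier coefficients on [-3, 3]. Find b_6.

b_6 = 1/3 ∫_{-3}^{3} v(x) sin(2*pi*x) dx.
Split the integral at the breakpoints.
Directly, an antiderivative of (-3) sin(2*pi*x) is 3*cos(2*pi*x)/(2*pi); evaluating from -3 to -3/2: ∫_{-3}^{-3/2} (-3) sin(2*pi*x) dx = (-3/(2*pi)) - (3/(2*pi)) = -3/pi.
Directly, an antiderivative of (5) sin(2*pi*x) is -5*cos(2*pi*x)/(2*pi); evaluating from -3/2 to 3/2: ∫_{-3/2}^{3/2} (5) sin(2*pi*x) dx = (5/(2*pi)) - (5/(2*pi)) = 0.
∫_{3/2}^{3} (0) sin(2*pi*x) dx = 0.
Summing the pieces and multiplying by (1/3) gives b_6 = -1/pi.

-1/pi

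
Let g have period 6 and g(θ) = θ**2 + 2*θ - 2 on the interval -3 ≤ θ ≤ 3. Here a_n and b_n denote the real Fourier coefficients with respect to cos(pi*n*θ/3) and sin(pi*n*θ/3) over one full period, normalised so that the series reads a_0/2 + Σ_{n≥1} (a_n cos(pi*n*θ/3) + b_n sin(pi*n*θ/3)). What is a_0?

2

a_0 = 1/3 ∫_{-3}^{3} g(θ) dθ = 1/3 · (6) = 2.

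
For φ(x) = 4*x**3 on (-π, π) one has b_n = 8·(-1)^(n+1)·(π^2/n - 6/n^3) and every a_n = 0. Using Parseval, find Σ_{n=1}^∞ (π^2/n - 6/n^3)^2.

pi**6/14

Parseval: Σ b_n^2 = (1/π) ∫_{-π}^{π} φ(x)^2 dx = 32*pi**6/7.
b_n^2 = 64·(π^2/n - 6/n^3)^2, so the sum equals (32*pi**6/7)/64 = pi**6/14.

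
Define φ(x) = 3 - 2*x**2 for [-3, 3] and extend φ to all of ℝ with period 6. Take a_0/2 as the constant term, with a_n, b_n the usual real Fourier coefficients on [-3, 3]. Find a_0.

a_0 = 1/3 ∫_{-3}^{3} φ(x) dx = 1/3 · (-18) = -6.

-6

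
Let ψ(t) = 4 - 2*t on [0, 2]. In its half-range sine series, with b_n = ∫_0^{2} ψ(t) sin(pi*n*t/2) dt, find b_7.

8/(7*pi)

b_7 = ∫_0^{2} (4 - 2*t) sin(7*pi*t/2) dt.
Integrating by parts (boundary term plus one more integral), an antiderivative of (4 - 2*t) sin(7*pi*t/2) is 4*t*cos(7*pi*t/2)/(7*pi) - 8*sin(7*pi*t/2)/(49*pi**2) - 8*cos(7*pi*t/2)/(7*pi); evaluating from 0 to 2: ∫_{0}^{2} (4 - 2*t) sin(7*pi*t/2) dt = (0) - (-8/(7*pi)) = 8/(7*pi).
Hence b_7 = 8/(7*pi).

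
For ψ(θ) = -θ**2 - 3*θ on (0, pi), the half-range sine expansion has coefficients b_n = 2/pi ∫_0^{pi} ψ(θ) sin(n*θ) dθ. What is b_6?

1 + pi/3

b_6 = 2/pi ∫_0^{pi} (-θ**2 - 3*θ) sin(6*θ) dθ.
Integrating by parts twice (tabular method), an antiderivative of (-θ**2 - 3*θ) sin(6*θ) is θ**2*cos(6*θ)/6 - θ*sin(6*θ)/18 + θ*cos(6*θ)/2 - sin(6*θ)/12 - cos(6*θ)/108; evaluating from 0 to pi: ∫_{0}^{pi} (-θ**2 - 3*θ) sin(6*θ) dθ = (-1/108 + pi/2 + pi**2/6) - (-1/108) = pi*(3 + pi)/6.
Hence b_6 = (2/pi)·(pi*(3 + pi)/6) = 1 + pi/3.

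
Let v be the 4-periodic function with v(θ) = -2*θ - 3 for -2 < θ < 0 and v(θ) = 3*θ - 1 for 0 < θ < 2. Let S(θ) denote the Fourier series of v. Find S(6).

θ = 6 differs from θ = -2 by 2 full period(s), and the series is 4-periodic.
At θ = -2 the one-sided limits are v(-2^-) = 5 and v(-2^+) = 1.
By Dirichlet's theorem the series converges to their average, [(5) + (1)]/2 = 3.

3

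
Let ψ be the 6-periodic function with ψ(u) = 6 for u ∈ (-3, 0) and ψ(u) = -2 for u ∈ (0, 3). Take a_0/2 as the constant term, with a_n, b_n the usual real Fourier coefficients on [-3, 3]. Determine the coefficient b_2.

0

b_2 = 1/3 ∫_{-3}^{3} ψ(u) sin(2*pi*u/3) du.
Split the integral at the breakpoints.
Directly, an antiderivative of (6) sin(2*pi*u/3) is -9*cos(2*pi*u/3)/pi; evaluating from -3 to 0: ∫_{-3}^{0} (6) sin(2*pi*u/3) du = (-9/pi) - (-9/pi) = 0.
Directly, an antiderivative of (-2) sin(2*pi*u/3) is 3*cos(2*pi*u/3)/pi; evaluating from 0 to 3: ∫_{0}^{3} (-2) sin(2*pi*u/3) du = (3/pi) - (3/pi) = 0.
Summing the pieces and multiplying by (1/3) gives b_2 = 0.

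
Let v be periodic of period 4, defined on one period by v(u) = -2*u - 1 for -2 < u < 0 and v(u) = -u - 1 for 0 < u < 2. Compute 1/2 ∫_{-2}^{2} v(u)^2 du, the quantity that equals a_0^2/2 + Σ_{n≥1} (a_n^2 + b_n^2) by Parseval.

20/3

1/2 ∫_{-2}^{2} v(u)^2 du = 1/2 · (40/3) = 20/3.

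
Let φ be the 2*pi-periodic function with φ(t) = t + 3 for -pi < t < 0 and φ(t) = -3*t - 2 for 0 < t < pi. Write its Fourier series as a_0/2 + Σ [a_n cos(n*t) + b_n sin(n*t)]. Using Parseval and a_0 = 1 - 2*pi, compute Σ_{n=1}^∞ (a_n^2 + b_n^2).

25/2 + 4*pi**2/3 + 5*pi

Parseval: a_0^2/2 + Σ_{n≥1} (a_n^2+b_n^2) = 1/pi ∫_{-pi}^{pi} φ(t)^2 dt = 3*pi + 13 + 10*pi**2/3.
Subtract a_0^2/2 = (1 - 2*pi)**2/2: Σ (a_n^2+b_n^2) = 25/2 + 4*pi**2/3 + 5*pi.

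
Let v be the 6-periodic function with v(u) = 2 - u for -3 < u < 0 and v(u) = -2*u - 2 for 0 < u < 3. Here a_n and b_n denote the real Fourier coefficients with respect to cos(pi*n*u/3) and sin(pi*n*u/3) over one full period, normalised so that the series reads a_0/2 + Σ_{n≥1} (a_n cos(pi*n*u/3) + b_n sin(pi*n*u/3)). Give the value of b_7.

-17/(7*pi)

b_7 = 1/3 ∫_{-3}^{3} v(u) sin(7*pi*u/3) du.
Split the integral at the breakpoints.
Integrating by parts (boundary term plus one more integral), an antiderivative of (2 - u) sin(7*pi*u/3) is 3*u*cos(7*pi*u/3)/(7*pi) - 9*sin(7*pi*u/3)/(49*pi**2) - 6*cos(7*pi*u/3)/(7*pi); evaluating from -3 to 0: ∫_{-3}^{0} (2 - u) sin(7*pi*u/3) du = (-6/(7*pi)) - (15/(7*pi)) = -3/pi.
Integrating by parts (boundary term plus one more integral), an antiderivative of (-2*u - 2) sin(7*pi*u/3) is 6*u*cos(7*pi*u/3)/(7*pi) - 18*sin(7*pi*u/3)/(49*pi**2) + 6*cos(7*pi*u/3)/(7*pi); evaluating from 0 to 3: ∫_{0}^{3} (-2*u - 2) sin(7*pi*u/3) du = (-24/(7*pi)) - (6/(7*pi)) = -30/(7*pi).
Summing the pieces and multiplying by (1/3) gives b_7 = -17/(7*pi).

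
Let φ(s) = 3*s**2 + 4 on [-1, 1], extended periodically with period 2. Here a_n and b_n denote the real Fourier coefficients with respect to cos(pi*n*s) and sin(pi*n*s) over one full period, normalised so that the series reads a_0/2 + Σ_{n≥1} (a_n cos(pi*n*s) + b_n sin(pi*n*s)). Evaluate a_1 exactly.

a_1 = ∫_{-1}^{1} φ(s) cos(pi*s) ds.
φ is even and cos(pi*s) is even, so the integrand is even and a_1 = 2 ∫_0^{1} φ(s) cos(pi*s) ds.
Integrating by parts twice (tabular method), an antiderivative of (3*s**2 + 4) cos(pi*s) is 3*s**2*sin(pi*s)/pi + 6*s*cos(pi*s)/pi**2 - 6*sin(pi*s)/pi**3 + 4*sin(pi*s)/pi; evaluating from 0 to 1: ∫_{0}^{1} (3*s**2 + 4) cos(pi*s) ds = (-6/pi**2) - (0) = -6/pi**2.
Hence a_1 = 2·(-6/pi**2) = -12/pi**2.

-12/pi**2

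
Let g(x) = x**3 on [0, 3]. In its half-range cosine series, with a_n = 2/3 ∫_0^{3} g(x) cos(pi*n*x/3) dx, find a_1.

162*(4 - pi**2)/pi**4

a_1 = 2/3 ∫_0^{3} (x**3) cos(pi*x/3) dx.
Integrating by parts three times (tabular method), an antiderivative of (x**3) cos(pi*x/3) is 3*x**3*sin(pi*x/3)/pi + 27*x**2*cos(pi*x/3)/pi**2 - 162*x*sin(pi*x/3)/pi**3 - 486*cos(pi*x/3)/pi**4; evaluating from 0 to 3: ∫_{0}^{3} (x**3) cos(pi*x/3) dx = (243*(2 - pi**2)/pi**4) - (-486/pi**4) = 243*(4 - pi**2)/pi**4.
Hence a_1 = (2/3)·(243*(4 - pi**2)/pi**4) = 162*(4 - pi**2)/pi**4.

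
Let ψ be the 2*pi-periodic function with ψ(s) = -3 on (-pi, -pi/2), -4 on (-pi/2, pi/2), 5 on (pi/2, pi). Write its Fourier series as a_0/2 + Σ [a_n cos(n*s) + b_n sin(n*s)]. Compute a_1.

-10/pi

a_1 = 1/pi ∫_{-pi}^{pi} ψ(s) cos(s) ds.
Split the integral at the breakpoints.
Directly, an antiderivative of (-3) cos(s) is -3*sin(s); evaluating from -pi to -pi/2: ∫_{-pi}^{-pi/2} (-3) cos(s) ds = (3) - (0) = 3.
Directly, an antiderivative of (-4) cos(s) is -4*sin(s); evaluating from -pi/2 to pi/2: ∫_{-pi/2}^{pi/2} (-4) cos(s) ds = (-4) - (4) = -8.
Directly, an antiderivative of (5) cos(s) is 5*sin(s); evaluating from pi/2 to pi: ∫_{pi/2}^{pi} (5) cos(s) ds = (0) - (5) = -5.
Summing the pieces and multiplying by (1/pi) gives a_1 = -10/pi.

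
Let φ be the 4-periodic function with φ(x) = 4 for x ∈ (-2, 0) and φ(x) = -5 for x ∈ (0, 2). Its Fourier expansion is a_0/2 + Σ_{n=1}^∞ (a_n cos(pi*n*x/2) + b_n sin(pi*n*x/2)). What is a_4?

0

a_4 = 1/2 ∫_{-2}^{2} φ(x) cos(2*pi*x) dx.
Split the integral at the breakpoints.
Directly, an antiderivative of (4) cos(2*pi*x) is 2*sin(2*pi*x)/pi; evaluating from -2 to 0: ∫_{-2}^{0} (4) cos(2*pi*x) dx = (0) - (0) = 0.
Directly, an antiderivative of (-5) cos(2*pi*x) is -5*sin(2*pi*x)/(2*pi); evaluating from 0 to 2: ∫_{0}^{2} (-5) cos(2*pi*x) dx = (0) - (0) = 0.
Summing the pieces and multiplying by (1/2) gives a_4 = 0.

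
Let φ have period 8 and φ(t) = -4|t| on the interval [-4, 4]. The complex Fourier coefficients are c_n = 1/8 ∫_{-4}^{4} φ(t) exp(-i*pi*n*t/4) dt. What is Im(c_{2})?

Since φ is real-valued, Im(c_{2}) = -1/8 ∫_{-4}^{4} φ(t) sin(pi*t/2) dt = -b_{2}/2.
(φ is even, so the integrand is odd over a symmetric interval and the integral vanishes.)

0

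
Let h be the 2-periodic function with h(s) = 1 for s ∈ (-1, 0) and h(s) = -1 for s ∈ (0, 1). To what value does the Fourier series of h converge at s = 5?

0

s = 5 differs from s = 1 by 2 full period(s), and the series is 2-periodic.
At s = 1 the one-sided limits are h(1^-) = -1 and h(1^+) = 1.
By Dirichlet's theorem the series converges to their average, [(-1) + (1)]/2 = 0.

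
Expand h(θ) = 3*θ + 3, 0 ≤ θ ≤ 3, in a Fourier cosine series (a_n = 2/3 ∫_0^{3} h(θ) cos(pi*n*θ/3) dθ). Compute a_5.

a_5 = 2/3 ∫_0^{3} (3*θ + 3) cos(5*pi*θ/3) dθ.
Integrating by parts (boundary term plus one more integral), an antiderivative of (3*θ + 3) cos(5*pi*θ/3) is 9*θ*sin(5*pi*θ/3)/(5*pi) + 9*sin(5*pi*θ/3)/(5*pi) + 27*cos(5*pi*θ/3)/(25*pi**2); evaluating from 0 to 3: ∫_{0}^{3} (3*θ + 3) cos(5*pi*θ/3) dθ = (-27/(25*pi**2)) - (27/(25*pi**2)) = -54/(25*pi**2).
Hence a_5 = (2/3)·(-54/(25*pi**2)) = -36/(25*pi**2).

-36/(25*pi**2)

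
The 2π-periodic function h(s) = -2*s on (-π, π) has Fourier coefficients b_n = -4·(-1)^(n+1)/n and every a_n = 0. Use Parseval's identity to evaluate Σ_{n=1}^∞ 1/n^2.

Parseval: Σ b_n^2 = (1/π) ∫_{-π}^{π} h(s)^2 ds = 8*pi**2/3.
Σ b_n^2 = Σ 16/n^2, so Σ 1/n^2 = (8*pi**2/3)/16 = pi**2/6.

pi**2/6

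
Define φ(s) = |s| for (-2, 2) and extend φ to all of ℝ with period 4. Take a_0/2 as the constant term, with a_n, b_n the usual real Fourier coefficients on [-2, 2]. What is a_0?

2

a_0 = 1/2 ∫_{-2}^{2} φ(s) ds = 1/2 · (4) = 2.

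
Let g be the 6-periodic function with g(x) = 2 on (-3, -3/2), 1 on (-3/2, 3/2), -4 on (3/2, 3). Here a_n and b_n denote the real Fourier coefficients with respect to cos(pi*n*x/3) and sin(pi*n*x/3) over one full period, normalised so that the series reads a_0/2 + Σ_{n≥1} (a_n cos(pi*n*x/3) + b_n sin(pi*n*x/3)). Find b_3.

b_3 = 1/3 ∫_{-3}^{3} g(x) sin(pi*x) dx.
Split the integral at the breakpoints.
Directly, an antiderivative of (2) sin(pi*x) is -2*cos(pi*x)/pi; evaluating from -3 to -3/2: ∫_{-3}^{-3/2} (2) sin(pi*x) dx = (0) - (2/pi) = -2/pi.
Directly, an antiderivative of (1) sin(pi*x) is -cos(pi*x)/pi; evaluating from -3/2 to 3/2: ∫_{-3/2}^{3/2} (1) sin(pi*x) dx = (0) - (0) = 0.
Directly, an antiderivative of (-4) sin(pi*x) is 4*cos(pi*x)/pi; evaluating from 3/2 to 3: ∫_{3/2}^{3} (-4) sin(pi*x) dx = (-4/pi) - (0) = -4/pi.
Summing the pieces and multiplying by (1/3) gives b_3 = -2/pi.

-2/pi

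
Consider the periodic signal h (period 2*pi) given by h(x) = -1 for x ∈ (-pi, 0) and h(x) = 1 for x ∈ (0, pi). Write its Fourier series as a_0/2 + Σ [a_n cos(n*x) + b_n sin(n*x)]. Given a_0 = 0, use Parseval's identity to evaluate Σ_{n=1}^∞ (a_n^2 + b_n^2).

Parseval: a_0^2/2 + Σ_{n≥1} (a_n^2+b_n^2) = 1/pi ∫_{-pi}^{pi} h(x)^2 dx = 2.
Subtract a_0^2/2 = 0: Σ (a_n^2+b_n^2) = 2.

2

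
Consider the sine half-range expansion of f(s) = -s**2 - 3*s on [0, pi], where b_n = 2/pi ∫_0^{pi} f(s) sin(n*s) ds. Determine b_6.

1 + pi/3

b_6 = 2/pi ∫_0^{pi} (-s**2 - 3*s) sin(6*s) ds.
Integrating by parts twice (tabular method), an antiderivative of (-s**2 - 3*s) sin(6*s) is s**2*cos(6*s)/6 - s*sin(6*s)/18 + s*cos(6*s)/2 - sin(6*s)/12 - cos(6*s)/108; evaluating from 0 to pi: ∫_{0}^{pi} (-s**2 - 3*s) sin(6*s) ds = (-1/108 + pi/2 + pi**2/6) - (-1/108) = pi*(3 + pi)/6.
Hence b_6 = (2/pi)·(pi*(3 + pi)/6) = 1 + pi/3.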